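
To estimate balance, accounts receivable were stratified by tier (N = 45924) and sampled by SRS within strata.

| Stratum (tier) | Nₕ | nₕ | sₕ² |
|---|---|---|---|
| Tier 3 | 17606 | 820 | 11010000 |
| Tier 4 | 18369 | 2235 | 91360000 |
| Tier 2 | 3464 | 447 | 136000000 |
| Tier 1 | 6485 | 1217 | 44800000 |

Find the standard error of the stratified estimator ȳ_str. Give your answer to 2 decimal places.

98.64

Var(ȳ_str) = Σₕ Wₕ²(1 − fₕ)sₕ²/nₕ with Wₕ = Nₕ/N, N = 45924.
Tier 3: Wₕ = 0.38337253; term = 0.38337253²·(1 − 0.04657503)·11010000/820 = 1881.4902.
Tier 4: Wₕ = 0.39998693; term = 0.39998693²·(1 − 0.12167238)·91360000/2235 = 5744.1625.
Tier 2: Wₕ = 0.07542897; term = 0.07542897²·(1 − 0.12904157)·136000000/447 = 1507.6661.
Tier 1: Wₕ = 0.14121157; term = 0.14121157²·(1 − 0.18766384)·44800000/1217 = 596.29857.
Sum = 9729.6174.
SE = √(9729.6174) = 98.64.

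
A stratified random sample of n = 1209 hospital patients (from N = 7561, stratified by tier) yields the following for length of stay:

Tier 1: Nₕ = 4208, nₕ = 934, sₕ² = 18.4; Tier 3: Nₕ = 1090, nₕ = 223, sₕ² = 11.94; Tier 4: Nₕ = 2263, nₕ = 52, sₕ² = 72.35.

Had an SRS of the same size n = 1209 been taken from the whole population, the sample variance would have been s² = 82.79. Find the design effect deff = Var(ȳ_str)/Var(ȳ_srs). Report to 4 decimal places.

2.2146

Var(ȳ_str) = Σ Wₕ²(1−fₕ)sₕ²/nₕ with Wₕ = Nₕ/7561:
  Tier 1: (4208/7561)²·(1−934/4208)·18.4/934 = 0.0047475208
  Tier 3: (1090/7561)²·(1−223/1090)·11.94/223 = 8.8508827 × 10^-4
  Tier 4: (2263/7561)²·(1−52/2263)·72.35/52 = 0.12177272
  → Var(ȳ_str) = 0.12740533.
Var(ȳ_srs) = (1 − 1209/7561)·82.79/1209 = 0.057528471.
deff = 0.12740533 / 0.057528471 = 2.2146.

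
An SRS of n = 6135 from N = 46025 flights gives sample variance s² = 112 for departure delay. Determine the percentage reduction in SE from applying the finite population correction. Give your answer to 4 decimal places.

f = n/N = 6135/46025 = 0.13329712.
SE_no-fpc = √(s²/n) = 0.13511443; SE_fpc = √((1−f)s²/n) = 0.12578732.
Ratio = √(1−f) = 0.93096879. Reduction = 100·(1 − 0.93096879) = 6.9031%.

6.9031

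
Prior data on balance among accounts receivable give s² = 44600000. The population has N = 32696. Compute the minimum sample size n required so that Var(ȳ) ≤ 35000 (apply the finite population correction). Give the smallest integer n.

Without fpc, n₀ = s²/D = 44600000/35000 = 1274.2857.
With fpc, (1 − n/N)·s²/n ≤ D requires n ≥ n₀/(1 + n₀/N) = 1274.2857/(1 + 1274.2857/32696) = 1226.4850.
Rounding up, n = 1227.

1227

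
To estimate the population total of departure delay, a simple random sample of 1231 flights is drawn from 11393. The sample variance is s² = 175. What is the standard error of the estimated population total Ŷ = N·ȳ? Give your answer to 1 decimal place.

4056.9

Var(Ŷ) = N²·Var(ȳ) = N²·(1 − n/N)·s²/n.
f = 1231/11393 = 0.10804880; Var(ȳ) = 0.89195120·175/1231 = 0.12680054.
Var(Ŷ) = 11393² · 0.12680054 = 1.6458767 × 10^7.
SE(Ŷ) = √(1.6458767 × 10^7) = 4056.9.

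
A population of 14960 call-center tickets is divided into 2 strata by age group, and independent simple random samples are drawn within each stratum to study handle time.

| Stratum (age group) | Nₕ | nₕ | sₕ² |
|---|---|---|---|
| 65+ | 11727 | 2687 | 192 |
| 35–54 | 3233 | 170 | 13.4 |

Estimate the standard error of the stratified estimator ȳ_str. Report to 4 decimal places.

Var(ȳ_str) = Σₕ Wₕ²(1 − fₕ)sₕ²/nₕ with Wₕ = Nₕ/N, N = 14960.
65+: Wₕ = 0.78389037; term = 0.78389037²·(1 − 0.22912936)·192/2687 = 0.033847433.
35–54: Wₕ = 0.21610963; term = 0.21610963²·(1 − 0.05258274)·13.4/170 = 0.0034877504.
Sum = 0.037335183.
SE = √(0.037335183) = 0.1932.

0.1932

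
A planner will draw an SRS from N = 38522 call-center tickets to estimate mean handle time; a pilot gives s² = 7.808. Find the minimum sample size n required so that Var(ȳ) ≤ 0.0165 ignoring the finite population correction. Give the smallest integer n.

Without fpc, n₀ = s²/D = 7.808/0.0165 = 473.2121.
Rounding up, n = 474.

474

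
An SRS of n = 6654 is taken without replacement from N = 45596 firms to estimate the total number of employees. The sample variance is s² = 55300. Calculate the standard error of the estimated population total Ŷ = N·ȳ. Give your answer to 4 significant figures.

Var(Ŷ) = N²·Var(ȳ) = N²·(1 − n/N)·s²/n.
f = 6654/45596 = 0.14593385; Var(ȳ) = 0.85406615·55300/6654 = 7.0979648.
Var(Ŷ) = 45596² · 7.0979648 = 1.4756635 × 10^10.
SE(Ŷ) = √(1.4756635 × 10^10) = 121500.

121500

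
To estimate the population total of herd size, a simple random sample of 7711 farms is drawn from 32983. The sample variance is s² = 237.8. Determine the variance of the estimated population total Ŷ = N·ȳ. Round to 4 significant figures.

2.571 × 10^7

Var(Ŷ) = N²·Var(ȳ) = N²·(1 − n/N)·s²/n.
f = 7711/32983 = 0.23378710; Var(ȳ) = 0.76621290·237.8/7711 = 0.023629286.
Var(Ŷ) = 32983² · 0.023629286 = 2.5705787 × 10^7.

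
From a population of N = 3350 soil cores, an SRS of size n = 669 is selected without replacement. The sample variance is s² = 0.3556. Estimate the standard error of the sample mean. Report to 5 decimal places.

0.02062

Under SRS without replacement, Var(ȳ) = (1 − f)·s²/n with f = n/N = 669/3350 = 0.19970149.
Var(ȳ) = (1 − 0.19970149)·0.3556/669 = 0.80029851·5.3153961 × 10^-4 = 4.2539036 × 10^-4.
SE(ȳ) = √(4.2539036 × 10^-4) = 0.02062.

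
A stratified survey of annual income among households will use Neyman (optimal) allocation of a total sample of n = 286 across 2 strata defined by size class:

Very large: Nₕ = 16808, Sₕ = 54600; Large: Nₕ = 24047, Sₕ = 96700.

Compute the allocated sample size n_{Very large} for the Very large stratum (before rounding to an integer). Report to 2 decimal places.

80.93

Neyman allocation: nₕ = n·NₕSₕ / Σⱼ NⱼSⱼ.
Σ NⱼSⱼ = 16808·54600 + 24047·96700 = 3.2430617 × 10^9.
n_{Very large} = 286·16808·54600 / (3.2430617 × 10^9) = 80.93.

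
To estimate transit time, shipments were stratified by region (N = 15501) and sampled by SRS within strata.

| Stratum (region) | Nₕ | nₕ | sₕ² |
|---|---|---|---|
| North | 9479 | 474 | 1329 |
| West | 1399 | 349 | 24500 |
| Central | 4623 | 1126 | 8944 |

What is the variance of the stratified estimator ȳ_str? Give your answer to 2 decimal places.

Var(ȳ_str) = Σₕ Wₕ²(1 − fₕ)sₕ²/nₕ with Wₕ = Nₕ/N, N = 15501.
North: Wₕ = 0.61150893; term = 0.61150893²·(1 − 0.05000527)·1329/474 = 0.99603236.
West: Wₕ = 0.09025224; term = 0.09025224²·(1 − 0.24946390)·24500/349 = 0.4291689.
Central: Wₕ = 0.29823882; term = 0.29823882²·(1 − 0.24356478)·8944/1126 = 0.53443328.
Sum = 1.9596345.

1.96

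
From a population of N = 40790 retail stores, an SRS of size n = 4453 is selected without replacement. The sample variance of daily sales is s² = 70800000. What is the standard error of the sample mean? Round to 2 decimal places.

Under SRS without replacement, Var(ȳ) = (1 − f)·s²/n with f = n/N = 4453/40790 = 0.10916891.
Var(ȳ) = (1 − 0.10916891)·70800000/4453 = 0.89083109·15899.394 = 14163.674.
SE(ȳ) = √(14163.674) = 119.01.

119.01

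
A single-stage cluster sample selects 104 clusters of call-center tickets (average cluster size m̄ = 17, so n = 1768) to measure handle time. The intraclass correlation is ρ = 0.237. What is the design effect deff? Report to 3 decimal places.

deff = 1 + (17 − 1)·0.237 = 1 + 3.792 = 4.792.

4.792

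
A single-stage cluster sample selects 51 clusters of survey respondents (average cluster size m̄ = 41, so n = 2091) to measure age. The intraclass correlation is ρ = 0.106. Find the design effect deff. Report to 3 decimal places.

5.240

deff = 1 + (41 − 1)·0.106 = 1 + 4.24 = 5.24.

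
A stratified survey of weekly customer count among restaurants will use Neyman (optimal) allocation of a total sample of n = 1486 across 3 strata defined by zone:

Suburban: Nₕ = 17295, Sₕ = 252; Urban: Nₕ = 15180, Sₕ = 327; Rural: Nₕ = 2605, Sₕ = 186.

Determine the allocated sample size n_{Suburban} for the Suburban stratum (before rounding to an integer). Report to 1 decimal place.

Neyman allocation: nₕ = n·NₕSₕ / Σⱼ NⱼSⱼ.
Σ NⱼSⱼ = 17295·252 + 15180·327 + 2605·186 = 9.80673 × 10^6.
n_{Suburban} = 1486·17295·252 / (9.80673 × 10^6) = 660.4.

660.4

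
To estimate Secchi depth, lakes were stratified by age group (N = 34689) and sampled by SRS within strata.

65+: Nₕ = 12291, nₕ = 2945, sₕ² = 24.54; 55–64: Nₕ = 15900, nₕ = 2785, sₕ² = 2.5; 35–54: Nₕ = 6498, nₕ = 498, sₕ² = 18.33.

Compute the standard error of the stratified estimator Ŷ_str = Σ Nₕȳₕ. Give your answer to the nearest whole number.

1606

Var(Ŷ_str) = Σₕ Nₕ²(1 − fₕ)sₕ²/nₕ.
65+: 12291²·(1 − 2945/12291)·24.54/2945 = 957199.04.
55–64: 15900²·(1 − 2785/15900)·2.5/2785 = 187188.96.
35–54: 6498²·(1 − 498/6498)·18.33/498 = 1.4350402 × 10^6.
Sum = 2.5794282 × 10^6.
SE = √(2.5794282 × 10^6) = 1606.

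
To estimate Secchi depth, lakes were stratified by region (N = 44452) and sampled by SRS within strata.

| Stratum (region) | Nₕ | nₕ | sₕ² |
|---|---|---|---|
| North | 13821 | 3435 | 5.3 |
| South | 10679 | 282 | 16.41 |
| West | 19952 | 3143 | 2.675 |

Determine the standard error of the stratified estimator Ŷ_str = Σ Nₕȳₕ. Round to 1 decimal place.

Var(Ŷ_str) = Σₕ Nₕ²(1 − fₕ)sₕ²/nₕ.
North: 13821²·(1 − 3435/13821)·5.3/3435 = 221481.22.
South: 10679²·(1 − 282/10679)·16.41/282 = 6.4609756 × 10^6.
West: 19952²·(1 − 3143/19952)·2.675/3143 = 285435.32.
Sum = 6.9678921 × 10^6.
SE = √(6.9678921 × 10^6) = 2639.7.

2639.7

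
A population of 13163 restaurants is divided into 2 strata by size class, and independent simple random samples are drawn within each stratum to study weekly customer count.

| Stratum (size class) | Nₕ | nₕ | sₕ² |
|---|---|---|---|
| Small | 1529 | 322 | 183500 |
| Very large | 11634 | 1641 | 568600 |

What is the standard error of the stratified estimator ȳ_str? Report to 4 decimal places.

Var(ȳ_str) = Σₕ Wₕ²(1 − fₕ)sₕ²/nₕ with Wₕ = Nₕ/N, N = 13163.
Small: Wₕ = 0.11615893; term = 0.11615893²·(1 − 0.21059516)·183500/322 = 6.0699511.
Very large: Wₕ = 0.88384107; term = 0.88384107²·(1 − 0.14105209)·568600/1641 = 232.49491.
Sum = 238.56486.
SE = √(238.56486) = 15.4455.

15.4455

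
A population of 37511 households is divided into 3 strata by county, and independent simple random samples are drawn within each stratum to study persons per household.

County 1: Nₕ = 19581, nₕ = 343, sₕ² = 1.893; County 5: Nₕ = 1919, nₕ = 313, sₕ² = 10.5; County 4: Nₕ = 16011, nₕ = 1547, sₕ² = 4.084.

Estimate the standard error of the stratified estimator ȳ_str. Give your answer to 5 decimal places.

0.04456

Var(ȳ_str) = Σₕ Wₕ²(1 − fₕ)sₕ²/nₕ with Wₕ = Nₕ/N, N = 37511.
County 1: Wₕ = 0.52200688; term = 0.52200688²·(1 − 0.01751698)·1.893/343 = 0.0014775221.
County 5: Wₕ = 0.05115833; term = 0.05115833²·(1 − 0.16310578)·10.5/313 = 7.3476455 × 10^-5.
County 4: Wₕ = 0.42683480; term = 0.42683480²·(1 − 0.09662107)·4.084/1547 = 4.3449522 × 10^-4.
Sum = 0.0019854938.
SE = √(0.0019854938) = 0.04456.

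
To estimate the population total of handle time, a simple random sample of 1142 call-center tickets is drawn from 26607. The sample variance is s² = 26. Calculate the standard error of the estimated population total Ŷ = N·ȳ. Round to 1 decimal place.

Var(Ŷ) = N²·Var(ȳ) = N²·(1 − n/N)·s²/n.
f = 1142/26607 = 0.04292104; Var(ȳ) = 0.95707896·26/1142 = 0.021789889.
Var(Ŷ) = 26607² · 0.021789889 = 1.5425769 × 10^7.
SE(Ŷ) = √(1.5425769 × 10^7) = 3927.6.

3927.6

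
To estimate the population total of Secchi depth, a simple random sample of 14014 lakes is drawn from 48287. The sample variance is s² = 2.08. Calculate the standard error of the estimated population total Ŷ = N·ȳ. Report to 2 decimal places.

495.61

Var(Ŷ) = N²·Var(ȳ) = N²·(1 − n/N)·s²/n.
f = 14014/48287 = 0.29022304; Var(ȳ) = 0.70977696·2.08/14014 = 1.0534723 × 10^-4.
Var(Ŷ) = 48287² · (1.0534723 × 10^-4) = 245631.22.
SE(Ŷ) = √(245631.22) = 495.61.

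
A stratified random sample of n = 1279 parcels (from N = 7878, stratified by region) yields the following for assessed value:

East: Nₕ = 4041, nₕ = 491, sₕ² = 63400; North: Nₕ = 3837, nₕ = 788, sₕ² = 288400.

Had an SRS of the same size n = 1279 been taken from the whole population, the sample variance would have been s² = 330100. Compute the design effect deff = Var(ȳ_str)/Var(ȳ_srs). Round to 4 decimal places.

0.4572

Var(ȳ_str) = Σ Wₕ²(1−fₕ)sₕ²/nₕ with Wₕ = Nₕ/7878:
  East: (4041/7878)²·(1−491/4041)·63400/491 = 29.846473
  North: (3837/7878)²·(1−788/3837)·288400/788 = 68.990026
  → Var(ȳ_str) = 98.836499.
Var(ȳ_srs) = (1 − 1279/7878)·330100/1279 = 216.19076.
deff = 98.836499 / 216.19076 = 0.4572.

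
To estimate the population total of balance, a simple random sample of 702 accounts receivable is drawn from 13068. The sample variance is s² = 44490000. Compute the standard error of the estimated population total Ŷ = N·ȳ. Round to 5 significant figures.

Var(Ŷ) = N²·Var(ȳ) = N²·(1 − n/N)·s²/n.
f = 702/13068 = 0.05371901; Var(ȳ) = 0.94628099·44490000/702 = 59971.569.
Var(Ŷ) = 13068² · 59971.569 = 1.0241502 × 10^13.
SE(Ŷ) = √(1.0241502 × 10^13) = 3.2002 × 10^6.

3.2002 × 10^6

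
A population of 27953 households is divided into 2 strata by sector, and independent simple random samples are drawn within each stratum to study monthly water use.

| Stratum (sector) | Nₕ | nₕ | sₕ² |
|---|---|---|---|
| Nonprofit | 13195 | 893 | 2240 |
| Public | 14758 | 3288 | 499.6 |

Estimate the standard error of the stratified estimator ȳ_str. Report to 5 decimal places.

Var(ȳ_str) = Σₕ Wₕ²(1 − fₕ)sₕ²/nₕ with Wₕ = Nₕ/N, N = 27953.
Nonprofit: Wₕ = 0.47204236; term = 0.47204236²·(1 − 0.06767715)·2240/893 = 0.5211045.
Public: Wₕ = 0.52795764; term = 0.52795764²·(1 − 0.22279442)·499.6/3288 = 0.032917337.
Sum = 0.55402184.
SE = √(0.55402184) = 0.74433.

0.74433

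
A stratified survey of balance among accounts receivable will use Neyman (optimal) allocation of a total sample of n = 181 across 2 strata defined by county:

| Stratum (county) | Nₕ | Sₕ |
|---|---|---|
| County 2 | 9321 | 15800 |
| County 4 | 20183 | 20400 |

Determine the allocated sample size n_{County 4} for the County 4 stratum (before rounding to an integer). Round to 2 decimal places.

Neyman allocation: nₕ = n·NₕSₕ / Σⱼ NⱼSⱼ.
Σ NⱼSⱼ = 9321·15800 + 20183·20400 = 5.59005 × 10^8.
n_{County 4} = 181·20183·20400 / (5.59005 × 10^8) = 133.31.

133.31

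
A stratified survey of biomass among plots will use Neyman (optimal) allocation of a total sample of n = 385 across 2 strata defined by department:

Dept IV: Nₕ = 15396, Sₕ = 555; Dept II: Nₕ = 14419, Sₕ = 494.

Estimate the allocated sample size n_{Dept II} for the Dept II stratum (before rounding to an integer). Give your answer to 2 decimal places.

175.03

Neyman allocation: nₕ = n·NₕSₕ / Σⱼ NⱼSⱼ.
Σ NⱼSⱼ = 15396·555 + 14419·494 = 1.5667766 × 10^7.
n_{Dept II} = 385·14419·494 / (1.5667766 × 10^7) = 175.03.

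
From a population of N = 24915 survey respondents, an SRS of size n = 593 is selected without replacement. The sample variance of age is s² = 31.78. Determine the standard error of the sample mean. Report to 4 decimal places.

0.2287

Under SRS without replacement, Var(ȳ) = (1 − f)·s²/n with f = n/N = 593/24915 = 0.02380092.
Var(ȳ) = (1 − 0.02380092)·31.78/593 = 0.97619908·0.053591906 = 0.052316369.
SE(ȳ) = √(0.052316369) = 0.2287.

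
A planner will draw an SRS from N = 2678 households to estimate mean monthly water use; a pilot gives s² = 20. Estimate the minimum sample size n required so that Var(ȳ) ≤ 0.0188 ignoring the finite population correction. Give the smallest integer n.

1064

Without fpc, n₀ = s²/D = 20/0.0188 = 1063.8298.
Rounding up, n = 1064.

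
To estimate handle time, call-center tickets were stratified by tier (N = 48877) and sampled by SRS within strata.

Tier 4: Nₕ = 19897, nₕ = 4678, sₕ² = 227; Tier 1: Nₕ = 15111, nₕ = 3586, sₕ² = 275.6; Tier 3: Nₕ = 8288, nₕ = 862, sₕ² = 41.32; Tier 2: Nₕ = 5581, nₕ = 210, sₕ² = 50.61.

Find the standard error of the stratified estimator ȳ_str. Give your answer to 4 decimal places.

Var(ȳ_str) = Σₕ Wₕ²(1 − fₕ)sₕ²/nₕ with Wₕ = Nₕ/N, N = 48877.
Tier 4: Wₕ = 0.40708309; term = 0.40708309²·(1 − 0.23511082)·227/4678 = 0.0061507811.
Tier 1: Wₕ = 0.30916382; term = 0.30916382²·(1 − 0.23731057)·275.6/3586 = 0.0056026563.
Tier 3: Wₕ = 0.16956851; term = 0.16956851²·(1 − 0.10400579)·41.32/862 = 0.0012349479.
Tier 2: Wₕ = 0.11418459; term = 0.11418459²·(1 − 0.03762767)·50.61/210 = 0.0030239537.
Sum = 0.016012339.
SE = √(0.016012339) = 0.1265.

0.1265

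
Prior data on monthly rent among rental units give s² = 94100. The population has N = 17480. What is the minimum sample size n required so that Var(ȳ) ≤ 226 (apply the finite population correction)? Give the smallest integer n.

Without fpc, n₀ = s²/D = 94100/226 = 416.3717.
With fpc, (1 − n/N)·s²/n ≤ D requires n ≥ n₀/(1 + n₀/N) = 416.3717/(1 + 416.3717/17480) = 406.6845.
Rounding up, n = 407.

407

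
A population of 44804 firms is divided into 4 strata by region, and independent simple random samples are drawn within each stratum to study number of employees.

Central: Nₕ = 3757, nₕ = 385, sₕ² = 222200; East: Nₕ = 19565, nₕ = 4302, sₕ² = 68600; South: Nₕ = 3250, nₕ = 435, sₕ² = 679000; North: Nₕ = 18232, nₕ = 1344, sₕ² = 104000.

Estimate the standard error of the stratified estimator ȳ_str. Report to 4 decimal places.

4.9997

Var(ȳ_str) = Σₕ Wₕ²(1 − fₕ)sₕ²/nₕ with Wₕ = Nₕ/N, N = 44804.
Central: Wₕ = 0.08385412; term = 0.08385412²·(1 − 0.10247538)·222200/385 = 3.6423234.
East: Wₕ = 0.43667976; term = 0.43667976²·(1 − 0.21988244)·68600/4302 = 2.3721377.
South: Wₕ = 0.07253817; term = 0.07253817²·(1 − 0.13384615)·679000/435 = 7.1139155.
North: Wₕ = 0.40692795; term = 0.40692795²·(1 − 0.07371654)·104000/1344 = 11.86897.
Sum = 24.997347.
SE = √(24.997347) = 4.9997.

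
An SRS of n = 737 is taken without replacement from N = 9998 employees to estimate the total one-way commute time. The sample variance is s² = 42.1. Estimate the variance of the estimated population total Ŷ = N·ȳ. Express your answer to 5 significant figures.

5.2891 × 10^6

Var(Ŷ) = N²·Var(ȳ) = N²·(1 − n/N)·s²/n.
f = 737/9998 = 0.07371474; Var(ȳ) = 0.92628526·42.1/737 = 0.052912631.
Var(Ŷ) = 9998² · 0.052912631 = 5.2891468 × 10^6.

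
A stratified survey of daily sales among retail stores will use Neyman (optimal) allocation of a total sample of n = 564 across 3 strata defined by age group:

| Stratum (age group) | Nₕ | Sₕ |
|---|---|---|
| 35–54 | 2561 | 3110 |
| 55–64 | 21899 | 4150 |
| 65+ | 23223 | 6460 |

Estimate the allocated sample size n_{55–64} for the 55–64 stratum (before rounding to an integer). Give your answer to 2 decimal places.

Neyman allocation: nₕ = n·NₕSₕ / Σⱼ NⱼSⱼ.
Σ NⱼSⱼ = 2561·3110 + 21899·4150 + 23223·6460 = 2.4886614 × 10^8.
n_{55–64} = 564·21899·4150 / (2.4886614 × 10^8) = 205.96.

205.96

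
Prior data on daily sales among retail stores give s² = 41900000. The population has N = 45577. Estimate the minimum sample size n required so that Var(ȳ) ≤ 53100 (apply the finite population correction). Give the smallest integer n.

776

Without fpc, n₀ = s²/D = 41900000/53100 = 789.0772.
With fpc, (1 − n/N)·s²/n ≤ D requires n ≥ n₀/(1 + n₀/N) = 789.0772/(1 + 789.0772/45577) = 775.6484.
Rounding up, n = 776.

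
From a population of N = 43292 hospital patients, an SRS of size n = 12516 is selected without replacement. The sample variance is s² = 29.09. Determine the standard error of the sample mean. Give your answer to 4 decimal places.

0.0406

Under SRS without replacement, Var(ȳ) = (1 − f)·s²/n with f = n/N = 12516/43292 = 0.28910653.
Var(ȳ) = (1 − 0.28910653)·29.09/12516 = 0.71089347·0.002324225 = 0.0016522764.
SE(ȳ) = √(0.0016522764) = 0.0406.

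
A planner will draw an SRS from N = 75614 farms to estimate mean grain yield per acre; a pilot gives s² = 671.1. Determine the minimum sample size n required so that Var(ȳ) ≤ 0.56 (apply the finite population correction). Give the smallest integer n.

Without fpc, n₀ = s²/D = 671.1/0.56 = 1198.3929.
With fpc, (1 − n/N)·s²/n ≤ D requires n ≥ n₀/(1 + n₀/N) = 1198.3929/(1 + 1198.3929/75614) = 1179.6961.
Rounding up, n = 1180.

1180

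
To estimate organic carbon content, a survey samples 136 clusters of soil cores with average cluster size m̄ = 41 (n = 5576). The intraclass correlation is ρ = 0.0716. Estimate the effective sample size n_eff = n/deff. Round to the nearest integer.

1443

deff = 1 + (41 − 1)·0.0716 = 1 + 2.864 = 3.864.
n_eff = 5576 / 3.864 = 1443.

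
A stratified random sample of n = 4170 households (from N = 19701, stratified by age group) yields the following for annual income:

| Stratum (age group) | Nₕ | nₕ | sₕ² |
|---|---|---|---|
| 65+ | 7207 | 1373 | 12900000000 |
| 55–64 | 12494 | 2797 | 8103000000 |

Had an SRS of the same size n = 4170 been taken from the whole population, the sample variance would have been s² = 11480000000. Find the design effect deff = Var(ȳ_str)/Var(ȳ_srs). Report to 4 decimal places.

Var(ȳ_str) = Σ Wₕ²(1−fₕ)sₕ²/nₕ with Wₕ = Nₕ/19701:
  65+: (7207/19701)²·(1−1373/7207)·12900000000/1373 = 1.0178027 × 10^6
  55–64: (12494/19701)²·(1−2797/12494)·8103000000/2797 = 904306.66
  → Var(ȳ_str) = 1.9221094 × 10^6.
Var(ȳ_srs) = (1 − 4170/19701)·11480000000/4170 = 2.1702861 × 10^6.
deff = (1.9221094 × 10^6) / (2.1702861 × 10^6) = 0.8856.

0.8856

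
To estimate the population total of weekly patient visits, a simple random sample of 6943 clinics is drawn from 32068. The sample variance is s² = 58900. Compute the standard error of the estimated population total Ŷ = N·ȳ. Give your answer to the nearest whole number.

Var(Ŷ) = N²·Var(ȳ) = N²·(1 − n/N)·s²/n.
f = 6943/32068 = 0.21650867; Var(ȳ) = 0.78349133·58900/6943 = 6.6466426.
Var(Ŷ) = 32068² · 6.6466426 = 6.8351189 × 10^9.
SE(Ŷ) = √(6.8351189 × 10^9) = 82675.

82675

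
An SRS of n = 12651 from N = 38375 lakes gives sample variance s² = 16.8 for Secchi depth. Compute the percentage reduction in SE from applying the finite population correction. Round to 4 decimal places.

f = n/N = 12651/38375 = 0.32966775.
SE_no-fpc = √(s²/n) = 0.036441162; SE_fpc = √((1−f)s²/n) = 0.029835771.
Ratio = √(1−f) = 0.81873820. Reduction = 100·(1 − 0.81873820) = 18.1262%.

18.1262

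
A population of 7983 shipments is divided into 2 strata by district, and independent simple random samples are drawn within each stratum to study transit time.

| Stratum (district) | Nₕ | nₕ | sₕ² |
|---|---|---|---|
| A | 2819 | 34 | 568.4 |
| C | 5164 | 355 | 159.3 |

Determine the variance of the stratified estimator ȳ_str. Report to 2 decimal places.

Var(ȳ_str) = Σₕ Wₕ²(1 − fₕ)sₕ²/nₕ with Wₕ = Nₕ/N, N = 7983.
A: Wₕ = 0.35312539; term = 0.35312539²·(1 − 0.01206101)·568.4/34 = 2.0595065.
C: Wₕ = 0.64687461; term = 0.64687461²·(1 − 0.06874516)·159.3/355 = 0.1748623.
Sum = 2.2343688.

2.23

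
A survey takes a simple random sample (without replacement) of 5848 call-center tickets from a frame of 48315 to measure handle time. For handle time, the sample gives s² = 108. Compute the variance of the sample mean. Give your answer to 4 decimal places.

Under SRS without replacement, Var(ȳ) = (1 − f)·s²/n with f = n/N = 5848/48315 = 0.12103901.
Var(ȳ) = (1 − 0.12103901)·108/5848 = 0.87896099·0.018467852 = 0.016232522.

0.0162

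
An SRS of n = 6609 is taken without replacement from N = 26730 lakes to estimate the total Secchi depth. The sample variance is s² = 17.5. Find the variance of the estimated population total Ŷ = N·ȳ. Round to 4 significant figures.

Var(Ŷ) = N²·Var(ȳ) = N²·(1 − n/N)·s²/n.
f = 6609/26730 = 0.24725028; Var(ȳ) = 0.75274972·17.5/6609 = 0.0019932093.
Var(Ŷ) = 26730² · 0.0019932093 = 1.4241339 × 10^6.

1.424 × 10^6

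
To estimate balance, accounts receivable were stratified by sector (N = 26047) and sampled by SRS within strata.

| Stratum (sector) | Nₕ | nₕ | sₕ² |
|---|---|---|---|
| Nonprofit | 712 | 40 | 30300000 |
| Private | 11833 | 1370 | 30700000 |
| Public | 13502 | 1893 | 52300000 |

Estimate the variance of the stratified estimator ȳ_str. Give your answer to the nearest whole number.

11007

Var(ȳ_str) = Σₕ Wₕ²(1 − fₕ)sₕ²/nₕ with Wₕ = Nₕ/N, N = 26047.
Nonprofit: Wₕ = 0.02733520; term = 0.02733520²·(1 − 0.05617978)·30300000/40 = 534.2155.
Private: Wₕ = 0.45429416; term = 0.45429416²·(1 − 0.11577791)·30700000/1370 = 4089.3424.
Public: Wₕ = 0.51837064; term = 0.51837064²·(1 − 0.14020145)·52300000/1893 = 6383.0548.
Sum = 11006.613.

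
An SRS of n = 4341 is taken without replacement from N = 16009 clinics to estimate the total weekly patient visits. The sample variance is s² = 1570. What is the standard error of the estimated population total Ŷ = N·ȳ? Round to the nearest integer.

Var(Ŷ) = N²·Var(ȳ) = N²·(1 − n/N)·s²/n.
f = 4341/16009 = 0.27115997; Var(ȳ) = 0.72884003·1570/4341 = 0.26359798.
Var(Ŷ) = 16009² · 0.26359798 = 6.755702 × 10^7.
SE(Ŷ) = √(6.755702 × 10^7) = 8219.

8219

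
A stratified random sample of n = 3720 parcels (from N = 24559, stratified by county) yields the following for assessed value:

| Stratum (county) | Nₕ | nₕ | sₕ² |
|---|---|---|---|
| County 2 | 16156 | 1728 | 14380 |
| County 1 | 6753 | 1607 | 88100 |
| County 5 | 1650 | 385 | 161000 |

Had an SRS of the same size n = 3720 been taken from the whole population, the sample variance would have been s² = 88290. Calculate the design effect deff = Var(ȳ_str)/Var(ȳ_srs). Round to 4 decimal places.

0.3884

Var(ȳ_str) = Σ Wₕ²(1−fₕ)sₕ²/nₕ with Wₕ = Nₕ/24559:
  County 2: (16156/24559)²·(1−1728/16156)·14380/1728 = 3.2161313
  County 1: (6753/24559)²·(1−1607/6753)·88100/1607 = 3.1586769
  County 5: (1650/24559)²·(1−385/1650)·161000/385 = 1.4471657
  → Var(ȳ_str) = 7.8219739.
Var(ȳ_srs) = (1 − 3720/24559)·88290/3720 = 20.138855.
deff = 7.8219739 / 20.138855 = 0.3884.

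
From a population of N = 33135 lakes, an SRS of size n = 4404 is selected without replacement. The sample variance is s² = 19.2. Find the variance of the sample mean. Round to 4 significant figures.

0.003780

Under SRS without replacement, Var(ȳ) = (1 − f)·s²/n with f = n/N = 4404/33135 = 0.13291082.
Var(ȳ) = (1 − 0.13291082)·19.2/4404 = 0.86708918·0.004359673 = 0.0037802253.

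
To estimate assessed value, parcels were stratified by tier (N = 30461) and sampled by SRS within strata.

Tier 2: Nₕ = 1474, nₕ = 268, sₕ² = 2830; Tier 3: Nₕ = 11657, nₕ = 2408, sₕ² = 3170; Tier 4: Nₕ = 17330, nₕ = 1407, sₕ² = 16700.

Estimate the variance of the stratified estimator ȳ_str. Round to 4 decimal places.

Var(ȳ_str) = Σₕ Wₕ²(1 − fₕ)sₕ²/nₕ with Wₕ = Nₕ/N, N = 30461.
Tier 2: Wₕ = 0.04838974; term = 0.04838974²·(1 − 0.18181818)·2830/268 = 0.02023057.
Tier 3: Wₕ = 0.38268606; term = 0.38268606²·(1 − 0.20657116)·3170/2408 = 0.1529664.
Tier 4: Wₕ = 0.56892420; term = 0.56892420²·(1 − 0.08118869)·16700/1407 = 3.5298603.
Sum = 3.7030573.

3.7031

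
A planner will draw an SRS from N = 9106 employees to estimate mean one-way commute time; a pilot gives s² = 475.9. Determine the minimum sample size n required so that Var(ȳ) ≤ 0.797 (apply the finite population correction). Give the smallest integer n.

561

Without fpc, n₀ = s²/D = 475.9/0.797 = 597.1142.
With fpc, (1 − n/N)·s²/n ≤ D requires n ≥ n₀/(1 + n₀/N) = 597.1142/(1 + 597.1142/9106) = 560.3687.
Rounding up, n = 561.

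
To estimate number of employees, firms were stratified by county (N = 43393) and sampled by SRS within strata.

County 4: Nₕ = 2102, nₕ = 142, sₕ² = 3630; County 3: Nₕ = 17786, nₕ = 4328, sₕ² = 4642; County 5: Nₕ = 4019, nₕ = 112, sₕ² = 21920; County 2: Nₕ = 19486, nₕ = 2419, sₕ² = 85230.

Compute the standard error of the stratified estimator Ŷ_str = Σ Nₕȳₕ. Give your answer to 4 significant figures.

123100

Var(Ŷ_str) = Σₕ Nₕ²(1 − fₕ)sₕ²/nₕ.
County 4: 2102²·(1 − 142/2102)·3630/142 = 1.0531908 × 10^8.
County 3: 17786²·(1 − 4328/17786)·4642/4328 = 2.5673004 × 10^8.
County 5: 4019²·(1 − 112/4019)·21920/112 = 3.0731513 × 10^9.
County 2: 19486²·(1 − 2419/19486)·85230/2419 = 1.1717542 × 10^10.
Sum = 1.5152742 × 10^10.
SE = √(1.5152742 × 10^10) = 123100.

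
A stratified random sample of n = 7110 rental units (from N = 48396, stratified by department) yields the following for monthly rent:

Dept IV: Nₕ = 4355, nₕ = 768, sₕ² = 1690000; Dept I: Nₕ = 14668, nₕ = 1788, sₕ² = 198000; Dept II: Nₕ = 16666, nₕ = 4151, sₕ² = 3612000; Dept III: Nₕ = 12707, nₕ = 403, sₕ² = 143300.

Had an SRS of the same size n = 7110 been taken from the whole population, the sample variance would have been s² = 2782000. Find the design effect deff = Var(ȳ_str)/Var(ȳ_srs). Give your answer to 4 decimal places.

0.3740

Var(ȳ_str) = Σ Wₕ²(1−fₕ)sₕ²/nₕ with Wₕ = Nₕ/48396:
  Dept IV: (4355/48396)²·(1−768/4355)·1690000/768 = 14.676621
  Dept I: (14668/48396)²·(1−1788/14668)·198000/1788 = 8.9323453
  Dept II: (16666/48396)²·(1−4151/16666)·3612000/4151 = 77.488687
  Dept III: (12707/48396)²·(1−403/12707)·143300/403 = 23.73622
  → Var(ȳ_str) = 124.83387.
Var(ȳ_srs) = (1 − 7110/48396)·2782000/7110 = 333.7958.
deff = 124.83387 / 333.7958 = 0.3740.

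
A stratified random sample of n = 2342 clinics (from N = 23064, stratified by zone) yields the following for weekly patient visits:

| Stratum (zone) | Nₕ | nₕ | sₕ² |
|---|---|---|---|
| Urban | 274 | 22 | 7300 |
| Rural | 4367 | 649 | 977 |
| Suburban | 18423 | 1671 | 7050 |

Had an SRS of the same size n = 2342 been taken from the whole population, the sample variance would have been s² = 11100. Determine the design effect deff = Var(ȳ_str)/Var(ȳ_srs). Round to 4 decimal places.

0.5957

Var(ȳ_str) = Σ Wₕ²(1−fₕ)sₕ²/nₕ with Wₕ = Nₕ/23064:
  Urban: (274/23064)²·(1−22/274)·7300/22 = 0.043070709
  Rural: (4367/23064)²·(1−649/4367)·977/649 = 0.045948695
  Suburban: (18423/23064)²·(1−1671/18423)·7050/1671 = 2.447769
  → Var(ȳ_str) = 2.5367884.
Var(ȳ_srs) = (1 − 2342/23064)·11100/2342 = 4.2582693.
deff = 2.5367884 / 4.2582693 = 0.5957.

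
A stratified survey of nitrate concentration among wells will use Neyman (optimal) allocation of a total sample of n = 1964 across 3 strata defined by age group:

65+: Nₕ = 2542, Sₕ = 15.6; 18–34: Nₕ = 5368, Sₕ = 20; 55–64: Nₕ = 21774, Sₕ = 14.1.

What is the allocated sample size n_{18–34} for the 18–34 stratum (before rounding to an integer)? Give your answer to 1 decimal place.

Neyman allocation: nₕ = n·NₕSₕ / Σⱼ NⱼSⱼ.
Σ NⱼSⱼ = 2542·15.6 + 5368·20 + 21774·14.1 = 454028.6.
n_{18–34} = 1964·5368·20 / 454028.6 = 464.4.

464.4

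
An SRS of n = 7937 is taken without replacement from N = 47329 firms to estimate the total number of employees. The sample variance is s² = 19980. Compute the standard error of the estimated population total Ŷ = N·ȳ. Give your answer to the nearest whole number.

68507

Var(Ŷ) = N²·Var(ȳ) = N²·(1 − n/N)·s²/n.
f = 7937/47329 = 0.16769845; Var(ȳ) = 0.83230155·19980/7937 = 2.0951726.
Var(Ŷ) = 47329² · 2.0951726 = 4.6932584 × 10^9.
SE(Ŷ) = √(4.6932584 × 10^9) = 68507.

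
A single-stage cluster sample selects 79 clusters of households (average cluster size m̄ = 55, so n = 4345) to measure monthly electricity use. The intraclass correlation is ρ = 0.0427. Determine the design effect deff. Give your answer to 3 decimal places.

3.306

deff = 1 + (55 − 1)·0.0427 = 1 + 2.3058 = 3.3058.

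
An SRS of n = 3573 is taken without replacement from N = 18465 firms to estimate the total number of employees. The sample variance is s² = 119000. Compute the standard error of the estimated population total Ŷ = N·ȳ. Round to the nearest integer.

Var(Ŷ) = N²·Var(ȳ) = N²·(1 − n/N)·s²/n.
f = 3573/18465 = 0.19350122; Var(ȳ) = 0.80649878·119000/3573 = 26.860721.
Var(Ŷ) = 18465² · 26.860721 = 9.15833 × 10^9.
SE(Ŷ) = √(9.15833 × 10^9) = 95699.

95699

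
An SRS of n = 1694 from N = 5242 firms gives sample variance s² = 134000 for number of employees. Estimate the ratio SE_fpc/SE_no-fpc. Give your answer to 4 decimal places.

0.8227

f = n/N = 1694/5242 = 0.32315910.
SE_no-fpc = √(s²/n) = 8.8939707; SE_fpc = √((1−f)s²/n) = 7.3171001.
Ratio = √(1−f) = 0.82270341.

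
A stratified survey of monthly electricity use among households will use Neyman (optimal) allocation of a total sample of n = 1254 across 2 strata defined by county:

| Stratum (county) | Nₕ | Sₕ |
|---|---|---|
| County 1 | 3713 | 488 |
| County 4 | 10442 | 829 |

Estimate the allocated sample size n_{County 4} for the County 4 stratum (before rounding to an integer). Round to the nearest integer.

Neyman allocation: nₕ = n·NₕSₕ / Σⱼ NⱼSⱼ.
Σ NⱼSⱼ = 3713·488 + 10442·829 = 1.0468362 × 10^7.
n_{County 4} = 1254·10442·829 / (1.0468362 × 10^7) = 1037.

1037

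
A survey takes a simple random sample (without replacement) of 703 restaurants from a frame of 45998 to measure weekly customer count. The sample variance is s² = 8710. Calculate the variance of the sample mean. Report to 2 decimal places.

12.20

Under SRS without replacement, Var(ȳ) = (1 − f)·s²/n with f = n/N = 703/45998 = 0.01528327.
Var(ȳ) = (1 − 0.01528327)·8710/703 = 0.98471673·12.389758 = 12.200402.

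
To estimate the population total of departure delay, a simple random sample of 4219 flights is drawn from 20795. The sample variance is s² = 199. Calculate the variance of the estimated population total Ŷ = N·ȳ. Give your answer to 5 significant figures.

Var(Ŷ) = N²·Var(ȳ) = N²·(1 − n/N)·s²/n.
f = 4219/20795 = 0.20288531; Var(ȳ) = 0.79711469·199/4219 = 0.037597967.
Var(Ŷ) = 20795² · 0.037597967 = 1.6258565 × 10^7.

1.6259 × 10^7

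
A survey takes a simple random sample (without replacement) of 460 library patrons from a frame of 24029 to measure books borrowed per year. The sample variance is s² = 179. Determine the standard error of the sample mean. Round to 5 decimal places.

0.61780

Under SRS without replacement, Var(ȳ) = (1 − f)·s²/n with f = n/N = 460/24029 = 0.01914353.
Var(ȳ) = (1 − 0.01914353)·179/460 = 0.98085647·0.38913043 = 0.3816811.
SE(ȳ) = √(0.3816811) = 0.61780.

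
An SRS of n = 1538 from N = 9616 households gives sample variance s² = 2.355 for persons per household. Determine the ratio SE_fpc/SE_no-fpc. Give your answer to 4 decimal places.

0.9165

f = n/N = 1538/9616 = 0.15994176.
SE_no-fpc = √(s²/n) = 0.03913067; SE_fpc = √((1−f)s²/n) = 0.035865095.
Ratio = √(1−f) = 0.91654691.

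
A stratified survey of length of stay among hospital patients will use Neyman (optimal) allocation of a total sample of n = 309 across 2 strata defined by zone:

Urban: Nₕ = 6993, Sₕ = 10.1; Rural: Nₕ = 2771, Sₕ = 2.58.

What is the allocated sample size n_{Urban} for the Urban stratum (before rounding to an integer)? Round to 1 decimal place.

Neyman allocation: nₕ = n·NₕSₕ / Σⱼ NⱼSⱼ.
Σ NⱼSⱼ = 6993·10.1 + 2771·2.58 = 77778.48.
n_{Urban} = 309·6993·10.1 / 77778.48 = 280.6.

280.6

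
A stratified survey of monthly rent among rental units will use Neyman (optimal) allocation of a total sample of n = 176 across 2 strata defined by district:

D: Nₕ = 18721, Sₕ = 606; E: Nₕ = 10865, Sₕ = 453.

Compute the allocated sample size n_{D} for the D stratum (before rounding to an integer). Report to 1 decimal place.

Neyman allocation: nₕ = n·NₕSₕ / Σⱼ NⱼSⱼ.
Σ NⱼSⱼ = 18721·606 + 10865·453 = 1.6266771 × 10^7.
n_{D} = 176·18721·606 / (1.6266771 × 10^7) = 122.7.

122.7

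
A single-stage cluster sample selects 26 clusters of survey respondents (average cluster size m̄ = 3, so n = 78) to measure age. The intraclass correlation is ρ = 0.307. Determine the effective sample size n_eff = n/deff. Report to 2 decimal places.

deff = 1 + (3 − 1)·0.307 = 1 + 0.614 = 1.614.
n_eff = 78 / 1.614 = 48.33.

48.33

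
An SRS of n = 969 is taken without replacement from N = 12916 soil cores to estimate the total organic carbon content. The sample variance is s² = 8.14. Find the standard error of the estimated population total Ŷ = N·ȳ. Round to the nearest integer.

Var(Ŷ) = N²·Var(ȳ) = N²·(1 − n/N)·s²/n.
f = 969/12916 = 0.07502323; Var(ȳ) = 0.92497677·8.14/969 = 0.0077701867.
Var(Ŷ) = 12916² · 0.0077701867 = 1.2962463 × 10^6.
SE(Ŷ) = √(1.2962463 × 10^6) = 1139.

1139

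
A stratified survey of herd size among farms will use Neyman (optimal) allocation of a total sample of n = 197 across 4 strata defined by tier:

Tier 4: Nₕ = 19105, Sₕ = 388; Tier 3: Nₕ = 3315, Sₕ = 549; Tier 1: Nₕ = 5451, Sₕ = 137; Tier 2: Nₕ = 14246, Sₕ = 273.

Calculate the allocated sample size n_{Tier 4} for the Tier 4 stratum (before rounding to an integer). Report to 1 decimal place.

105.3

Neyman allocation: nₕ = n·NₕSₕ / Σⱼ NⱼSⱼ.
Σ NⱼSⱼ = 19105·388 + 3315·549 + 5451·137 + 14246·273 = 1.386862 × 10^7.
n_{Tier 4} = 197·19105·388 / (1.386862 × 10^7) = 105.3.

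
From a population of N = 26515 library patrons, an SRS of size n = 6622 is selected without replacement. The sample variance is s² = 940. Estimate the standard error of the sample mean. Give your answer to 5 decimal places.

Under SRS without replacement, Var(ȳ) = (1 − f)·s²/n with f = n/N = 6622/26515 = 0.24974543.
Var(ȳ) = (1 − 0.24974543)·940/6622 = 0.75025457·0.14195107 = 0.10649944.
SE(ȳ) = √(0.10649944) = 0.32634.

0.32634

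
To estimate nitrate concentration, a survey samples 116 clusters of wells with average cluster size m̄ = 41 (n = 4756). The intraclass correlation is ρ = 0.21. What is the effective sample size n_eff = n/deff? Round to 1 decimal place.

506.0

deff = 1 + (41 − 1)·0.21 = 1 + 8.4 = 9.4.
n_eff = 4756 / 9.4 = 506.0.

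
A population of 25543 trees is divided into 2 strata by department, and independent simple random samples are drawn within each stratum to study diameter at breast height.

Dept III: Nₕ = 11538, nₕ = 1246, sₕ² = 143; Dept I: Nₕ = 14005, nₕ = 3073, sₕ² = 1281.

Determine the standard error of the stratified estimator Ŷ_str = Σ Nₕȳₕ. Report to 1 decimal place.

Var(Ŷ_str) = Σₕ Nₕ²(1 − fₕ)sₕ²/nₕ.
Dept III: 11538²·(1 − 1246/11538)·143/1246 = 1.3628508 × 10^7.
Dept I: 14005²·(1 − 3073/14005)·1281/3073 = 6.3821838 × 10^7.
Sum = 7.7450346 × 10^7.
SE = √(7.7450346 × 10^7) = 8800.6.

8800.6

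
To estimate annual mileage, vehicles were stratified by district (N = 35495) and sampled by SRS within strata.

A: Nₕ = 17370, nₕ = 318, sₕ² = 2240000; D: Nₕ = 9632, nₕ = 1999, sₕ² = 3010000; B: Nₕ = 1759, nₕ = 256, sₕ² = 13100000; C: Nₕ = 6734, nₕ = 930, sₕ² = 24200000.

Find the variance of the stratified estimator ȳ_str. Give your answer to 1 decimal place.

Var(ȳ_str) = Σₕ Wₕ²(1 − fₕ)sₕ²/nₕ with Wₕ = Nₕ/N, N = 35495.
A: Wₕ = 0.48936470; term = 0.48936470²·(1 − 0.01830743)·2240000/318 = 1656.0051.
D: Wₕ = 0.27136216; term = 0.27136216²·(1 − 0.20753738)·3010000/1999 = 87.868068.
B: Wₕ = 0.04955628; term = 0.04955628²·(1 − 0.14553724)·13100000/256 = 107.3796.
C: Wₕ = 0.18971686; term = 0.18971686²·(1 − 0.13810514)·24200000/930 = 807.23238.
Sum = 2658.4851.

2658.5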